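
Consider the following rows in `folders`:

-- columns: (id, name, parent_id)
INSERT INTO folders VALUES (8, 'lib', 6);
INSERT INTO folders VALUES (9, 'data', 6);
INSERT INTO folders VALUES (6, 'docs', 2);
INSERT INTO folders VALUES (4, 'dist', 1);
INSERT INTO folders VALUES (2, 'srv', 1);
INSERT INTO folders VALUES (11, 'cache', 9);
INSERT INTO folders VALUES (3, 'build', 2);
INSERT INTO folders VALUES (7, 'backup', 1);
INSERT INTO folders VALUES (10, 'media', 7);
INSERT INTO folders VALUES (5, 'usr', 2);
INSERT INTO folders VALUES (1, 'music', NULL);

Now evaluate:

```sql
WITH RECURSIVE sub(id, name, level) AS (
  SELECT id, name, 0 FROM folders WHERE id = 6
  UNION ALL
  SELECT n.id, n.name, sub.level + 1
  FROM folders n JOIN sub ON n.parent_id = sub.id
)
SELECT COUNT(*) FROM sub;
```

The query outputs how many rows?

4

Base: id=6 (docs) at level 0.
Iteration 1: rows with parent_id in {6} -> lib (id 8, level 1), data (id 9, level 1).
Iteration 2: rows with parent_id in {8,9} -> cache (id 11, level 2).
Iteration 3: no rows with parent_id in {11}; recursion stops.
Total rows emitted: 4.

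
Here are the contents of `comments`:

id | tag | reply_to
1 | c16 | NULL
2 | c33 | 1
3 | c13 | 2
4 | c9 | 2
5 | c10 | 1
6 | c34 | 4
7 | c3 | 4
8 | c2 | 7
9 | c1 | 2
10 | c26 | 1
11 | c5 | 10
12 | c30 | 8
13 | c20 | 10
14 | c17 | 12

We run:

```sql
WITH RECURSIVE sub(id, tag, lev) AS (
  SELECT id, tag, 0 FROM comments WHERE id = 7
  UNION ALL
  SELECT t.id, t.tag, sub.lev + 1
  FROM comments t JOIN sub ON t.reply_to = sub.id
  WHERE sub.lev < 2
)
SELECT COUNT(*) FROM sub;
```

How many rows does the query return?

Base: id=7 (c3) at lev 0.
Iteration 1: rows with reply_to in {7} -> c2 (id 8, lev 1).
Iteration 2: rows with reply_to in {8} -> c30 (id 12, lev 2).
Iteration 3: lev < 2 fails for all current rows; recursion stops.
Total rows emitted: 3.

3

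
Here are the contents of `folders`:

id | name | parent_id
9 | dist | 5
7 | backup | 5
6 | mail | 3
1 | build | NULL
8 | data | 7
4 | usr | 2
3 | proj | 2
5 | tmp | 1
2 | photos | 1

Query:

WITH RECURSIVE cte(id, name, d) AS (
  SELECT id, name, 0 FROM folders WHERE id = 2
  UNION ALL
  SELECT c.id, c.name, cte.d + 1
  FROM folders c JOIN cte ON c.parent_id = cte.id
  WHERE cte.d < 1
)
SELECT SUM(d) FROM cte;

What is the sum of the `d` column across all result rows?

Base: id=2 (photos) at d 0.
Iteration 1: rows with parent_id in {2} -> proj (id 3, d 1), usr (id 4, d 1).
Iteration 2: d < 1 fails for all current rows; recursion stops.
SUM(d) = 0 + 1 + 1 = 2.

2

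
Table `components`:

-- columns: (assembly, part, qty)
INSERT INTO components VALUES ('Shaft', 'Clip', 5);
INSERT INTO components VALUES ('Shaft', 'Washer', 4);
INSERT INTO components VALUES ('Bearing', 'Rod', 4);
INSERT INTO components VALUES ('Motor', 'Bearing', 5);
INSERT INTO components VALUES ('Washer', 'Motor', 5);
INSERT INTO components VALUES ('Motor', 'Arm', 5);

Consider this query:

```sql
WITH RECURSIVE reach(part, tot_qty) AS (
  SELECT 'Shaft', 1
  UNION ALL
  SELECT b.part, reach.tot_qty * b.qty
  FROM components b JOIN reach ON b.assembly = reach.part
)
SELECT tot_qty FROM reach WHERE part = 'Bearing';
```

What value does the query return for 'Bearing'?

Base: (Shaft, tot_qty=1).
Iteration 1: components of {Shaft} -> Clip = 1*5 = 5, Washer = 1*4 = 4.
Iteration 2: components of {Clip,Washer} -> Motor = 4*5 = 20.
Iteration 3: components of {Motor} -> Arm = 20*5 = 100, Bearing = 20*5 = 100.
Iteration 4: components of {Arm,Bearing} -> Rod = 100*4 = 400.
Iteration 5: no further components; recursion stops.

100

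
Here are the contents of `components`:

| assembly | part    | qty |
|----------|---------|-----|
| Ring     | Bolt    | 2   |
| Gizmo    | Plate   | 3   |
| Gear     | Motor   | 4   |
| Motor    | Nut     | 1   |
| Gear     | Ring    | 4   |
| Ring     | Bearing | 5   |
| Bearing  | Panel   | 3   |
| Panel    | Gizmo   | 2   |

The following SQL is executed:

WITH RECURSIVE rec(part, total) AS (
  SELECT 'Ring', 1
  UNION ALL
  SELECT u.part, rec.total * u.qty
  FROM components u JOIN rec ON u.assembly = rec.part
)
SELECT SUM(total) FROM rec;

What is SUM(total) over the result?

Base: (Ring, total=1).
Iteration 1: components of {Ring} -> Bearing = 1*5 = 5, Bolt = 1*2 = 2.
Iteration 2: components of {Bearing,Bolt} -> Panel = 5*3 = 15.
Iteration 3: components of {Panel} -> Gizmo = 15*2 = 30.
Iteration 4: components of {Gizmo} -> Plate = 30*3 = 90.
Iteration 5: no further components; recursion stops.
SUM(total) = 1 + 5 + 2 + 15 + 30 + 90 = 143.

143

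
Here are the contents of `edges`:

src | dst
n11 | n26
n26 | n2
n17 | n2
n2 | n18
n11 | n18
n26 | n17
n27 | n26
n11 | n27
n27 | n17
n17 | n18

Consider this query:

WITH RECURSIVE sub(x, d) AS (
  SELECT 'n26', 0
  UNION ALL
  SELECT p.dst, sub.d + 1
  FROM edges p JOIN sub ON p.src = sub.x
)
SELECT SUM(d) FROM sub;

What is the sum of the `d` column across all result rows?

Base: (n26, d=0).
Iteration 1: edges from {n26} -> (n17, d=1), (n2, d=1).
Iteration 2: edges from {n17,n2} -> (n18, d=2) x2, (n2, d=2). [UNION ALL keeps all 3 new rows, including repeats]
Iteration 3: edges from {n18,n2} -> (n18, d=3).
Iteration 4: no outgoing edges from {n18}; recursion stops.
SUM(d) = 0 + 1 + 1 + 2 + 2 + 2 + 3 = 11.

11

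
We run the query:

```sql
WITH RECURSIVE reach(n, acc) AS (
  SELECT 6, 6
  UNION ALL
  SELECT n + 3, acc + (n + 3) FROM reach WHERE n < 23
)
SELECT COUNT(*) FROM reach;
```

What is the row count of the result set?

7

Base: n=6, acc=6.
Iteration 1: 6 < 23 holds -> n = 6 + 3 = 9, acc = 6 + 9 = 15.
Iteration 2: 9 < 23 holds -> n = 9 + 3 = 12, acc = 15 + 12 = 27.
Iteration 3: 12 < 23 holds -> n = 12 + 3 = 15, acc = 27 + 15 = 42.
Iteration 4: 15 < 23 holds -> n = 15 + 3 = 18, acc = 42 + 18 = 60.
Iteration 5: 18 < 23 holds -> n = 18 + 3 = 21, acc = 60 + 21 = 81.
Iteration 6: 21 < 23 holds -> n = 21 + 3 = 24, acc = 81 + 24 = 105.
Iteration 7: 24 < 23 fails; recursion stops.
Total rows emitted: 7.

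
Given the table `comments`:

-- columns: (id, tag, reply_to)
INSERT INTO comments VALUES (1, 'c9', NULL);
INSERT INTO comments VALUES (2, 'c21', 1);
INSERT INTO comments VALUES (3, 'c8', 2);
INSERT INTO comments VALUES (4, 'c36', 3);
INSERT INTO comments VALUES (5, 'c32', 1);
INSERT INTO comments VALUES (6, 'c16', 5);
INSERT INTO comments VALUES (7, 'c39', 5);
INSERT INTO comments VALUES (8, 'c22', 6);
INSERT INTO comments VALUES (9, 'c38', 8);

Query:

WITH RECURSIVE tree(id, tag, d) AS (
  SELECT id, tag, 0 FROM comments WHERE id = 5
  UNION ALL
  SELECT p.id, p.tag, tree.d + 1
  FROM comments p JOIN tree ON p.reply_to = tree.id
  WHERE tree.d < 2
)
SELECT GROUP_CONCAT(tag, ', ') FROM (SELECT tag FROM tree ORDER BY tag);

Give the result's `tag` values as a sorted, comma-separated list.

Base: id=5 (c32) at d 0.
Iteration 1: rows with reply_to in {5} -> c16 (id 6, d 1), c39 (id 7, d 1).
Iteration 2: rows with reply_to in {6,7} -> c22 (id 8, d 2).
Iteration 3: d < 2 fails for all current rows; recursion stops.

c16, c22, c32, c39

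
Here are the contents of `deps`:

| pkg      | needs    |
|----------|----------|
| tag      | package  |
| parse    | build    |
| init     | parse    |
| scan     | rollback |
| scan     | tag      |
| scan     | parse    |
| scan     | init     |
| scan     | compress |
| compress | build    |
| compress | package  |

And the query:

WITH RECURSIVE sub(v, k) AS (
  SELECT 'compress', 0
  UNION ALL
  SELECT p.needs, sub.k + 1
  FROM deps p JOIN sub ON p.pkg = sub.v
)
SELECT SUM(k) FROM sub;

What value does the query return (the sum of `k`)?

Base: (compress, k=0).
Iteration 1: edges from {compress} -> (build, k=1), (package, k=1).
Iteration 2: no outgoing edges from {build,package}; recursion stops.
SUM(k) = 0 + 1 + 1 = 2.

2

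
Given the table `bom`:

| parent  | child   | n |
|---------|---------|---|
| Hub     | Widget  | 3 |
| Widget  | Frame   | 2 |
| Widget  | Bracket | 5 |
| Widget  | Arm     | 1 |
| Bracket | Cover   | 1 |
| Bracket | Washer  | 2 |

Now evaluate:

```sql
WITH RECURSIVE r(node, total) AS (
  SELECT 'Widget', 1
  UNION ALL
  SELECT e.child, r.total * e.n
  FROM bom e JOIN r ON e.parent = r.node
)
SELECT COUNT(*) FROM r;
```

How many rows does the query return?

Base: (Widget, total=1).
Iteration 1: components of {Widget} -> Arm = 1*1 = 1, Bracket = 1*5 = 5, Frame = 1*2 = 2.
Iteration 2: components of {Arm,Bracket,Frame} -> Cover = 5*1 = 5, Washer = 5*2 = 10.
Iteration 3: no further components; recursion stops.
Total rows emitted: 6.

6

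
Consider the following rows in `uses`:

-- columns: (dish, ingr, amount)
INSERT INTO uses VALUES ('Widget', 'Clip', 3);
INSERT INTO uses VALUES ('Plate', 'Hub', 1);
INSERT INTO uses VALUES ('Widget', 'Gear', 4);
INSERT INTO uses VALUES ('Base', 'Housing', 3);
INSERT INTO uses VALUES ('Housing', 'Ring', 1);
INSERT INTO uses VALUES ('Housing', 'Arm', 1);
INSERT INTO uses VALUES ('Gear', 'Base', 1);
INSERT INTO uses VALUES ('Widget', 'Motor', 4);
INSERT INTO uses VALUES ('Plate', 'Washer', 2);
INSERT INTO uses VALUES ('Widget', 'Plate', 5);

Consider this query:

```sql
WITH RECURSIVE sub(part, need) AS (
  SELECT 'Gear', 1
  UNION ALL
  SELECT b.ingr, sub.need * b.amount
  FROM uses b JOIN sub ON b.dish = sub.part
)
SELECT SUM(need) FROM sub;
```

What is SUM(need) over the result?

Base: (Gear, need=1).
Iteration 1: components of {Gear} -> Base = 1*1 = 1.
Iteration 2: components of {Base} -> Housing = 1*3 = 3.
Iteration 3: components of {Housing} -> Arm = 3*1 = 3, Ring = 3*1 = 3.
Iteration 4: no further components; recursion stops.
SUM(need) = 1 + 1 + 3 + 3 + 3 = 11.

11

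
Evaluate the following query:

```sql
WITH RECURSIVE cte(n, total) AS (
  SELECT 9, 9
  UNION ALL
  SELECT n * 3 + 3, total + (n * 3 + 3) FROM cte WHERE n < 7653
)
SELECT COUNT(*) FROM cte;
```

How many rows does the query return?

7

Base: n=9, total=9.
Iteration 1: 9 < 7653 holds -> n = 9 * 3 + 3 = 30, total = 9 + 30 = 39.
Iteration 2: 30 < 7653 holds -> n = 30 * 3 + 3 = 93, total = 39 + 93 = 132.
Iteration 3: 93 < 7653 holds -> n = 93 * 3 + 3 = 282, total = 132 + 282 = 414.
Iteration 4: 282 < 7653 holds -> n = 282 * 3 + 3 = 849, total = 414 + 849 = 1263.
Iteration 5: 849 < 7653 holds -> n = 849 * 3 + 3 = 2550, total = 1263 + 2550 = 3813.
Iteration 6: 2550 < 7653 holds -> n = 2550 * 3 + 3 = 7653, total = 3813 + 7653 = 11466.
Iteration 7: 7653 < 7653 fails; recursion stops.
Total rows emitted: 7.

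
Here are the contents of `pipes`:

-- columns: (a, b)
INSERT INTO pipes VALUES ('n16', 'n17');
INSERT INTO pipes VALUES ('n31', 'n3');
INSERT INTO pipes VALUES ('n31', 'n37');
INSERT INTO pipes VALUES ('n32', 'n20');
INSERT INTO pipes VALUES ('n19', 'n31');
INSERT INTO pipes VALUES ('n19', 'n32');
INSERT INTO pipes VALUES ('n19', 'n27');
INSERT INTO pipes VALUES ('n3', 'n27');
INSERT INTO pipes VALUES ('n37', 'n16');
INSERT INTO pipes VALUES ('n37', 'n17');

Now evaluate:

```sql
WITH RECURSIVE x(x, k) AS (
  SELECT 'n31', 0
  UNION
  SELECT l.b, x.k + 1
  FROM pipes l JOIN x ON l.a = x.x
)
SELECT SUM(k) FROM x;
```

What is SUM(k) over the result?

11

Base: (n31, k=0).
Iteration 1: edges from {n31} -> (n3, k=1), (n37, k=1).
Iteration 2: edges from {n3,n37} -> (n16, k=2), (n17, k=2), (n27, k=2).
Iteration 3: edges from {n16,n17,n27} -> (n17, k=3).
Iteration 4: no outgoing edges from {n17}; recursion stops.
SUM(k) = 0 + 1 + 1 + 2 + 2 + 2 + 3 = 11.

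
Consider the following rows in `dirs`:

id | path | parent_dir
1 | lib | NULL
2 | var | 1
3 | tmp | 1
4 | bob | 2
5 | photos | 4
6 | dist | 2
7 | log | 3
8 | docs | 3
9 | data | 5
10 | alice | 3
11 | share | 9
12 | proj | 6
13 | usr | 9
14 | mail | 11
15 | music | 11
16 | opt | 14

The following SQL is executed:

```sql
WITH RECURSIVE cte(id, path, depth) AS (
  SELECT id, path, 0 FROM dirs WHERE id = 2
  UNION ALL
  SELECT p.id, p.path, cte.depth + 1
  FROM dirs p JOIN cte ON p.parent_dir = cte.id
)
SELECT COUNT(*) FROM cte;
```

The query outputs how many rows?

11

Base: id=2 (var) at depth 0.
Iteration 1: rows with parent_dir in {2} -> bob (id 4, depth 1), dist (id 6, depth 1).
Iteration 2: rows with parent_dir in {4,6} -> photos (id 5, depth 2), proj (id 12, depth 2).
Iteration 3: rows with parent_dir in {5,12} -> data (id 9, depth 3).
Iteration 4: rows with parent_dir in {9} -> share (id 11, depth 4), usr (id 13, depth 4).
Iteration 5: rows with parent_dir in {11,13} -> mail (id 14, depth 5), music (id 15, depth 5).
Iteration 6: rows with parent_dir in {14,15} -> opt (id 16, depth 6).
Iteration 7: no rows with parent_dir in {16}; recursion stops.
Total rows emitted: 11.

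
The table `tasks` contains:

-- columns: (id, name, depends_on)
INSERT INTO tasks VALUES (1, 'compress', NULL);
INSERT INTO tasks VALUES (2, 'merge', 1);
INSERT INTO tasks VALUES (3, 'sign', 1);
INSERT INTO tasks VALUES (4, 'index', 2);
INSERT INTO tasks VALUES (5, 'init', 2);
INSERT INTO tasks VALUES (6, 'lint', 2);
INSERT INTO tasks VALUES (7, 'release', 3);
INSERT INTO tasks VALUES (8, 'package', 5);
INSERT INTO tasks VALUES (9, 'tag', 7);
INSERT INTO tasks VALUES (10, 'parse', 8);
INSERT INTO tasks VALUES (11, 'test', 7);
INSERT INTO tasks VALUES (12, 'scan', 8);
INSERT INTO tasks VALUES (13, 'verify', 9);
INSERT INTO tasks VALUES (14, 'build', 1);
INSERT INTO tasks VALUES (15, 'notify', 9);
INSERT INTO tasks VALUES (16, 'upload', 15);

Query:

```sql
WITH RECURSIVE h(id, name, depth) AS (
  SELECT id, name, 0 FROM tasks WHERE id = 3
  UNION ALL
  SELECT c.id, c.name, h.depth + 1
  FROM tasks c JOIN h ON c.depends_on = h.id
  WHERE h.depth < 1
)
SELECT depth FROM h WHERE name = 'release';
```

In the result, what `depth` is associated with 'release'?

Base: id=3 (sign) at depth 0.
Iteration 1: rows with depends_on in {3} -> release (id 7, depth 1).
Iteration 2: depth < 1 fails for all current rows; recursion stops.

1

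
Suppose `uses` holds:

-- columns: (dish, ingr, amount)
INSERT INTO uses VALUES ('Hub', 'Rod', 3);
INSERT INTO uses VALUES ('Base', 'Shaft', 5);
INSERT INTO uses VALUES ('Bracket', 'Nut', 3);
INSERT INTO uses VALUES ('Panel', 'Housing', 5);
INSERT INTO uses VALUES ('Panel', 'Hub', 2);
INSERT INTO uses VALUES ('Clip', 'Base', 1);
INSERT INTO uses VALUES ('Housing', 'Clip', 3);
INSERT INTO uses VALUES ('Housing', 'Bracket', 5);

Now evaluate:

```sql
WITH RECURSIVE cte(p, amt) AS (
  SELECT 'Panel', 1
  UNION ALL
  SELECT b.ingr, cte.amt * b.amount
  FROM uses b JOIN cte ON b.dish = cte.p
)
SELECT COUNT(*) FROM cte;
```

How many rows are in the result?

9

Base: (Panel, amt=1).
Iteration 1: components of {Panel} -> Housing = 1*5 = 5, Hub = 1*2 = 2.
Iteration 2: components of {Housing,Hub} -> Bracket = 5*5 = 25, Clip = 5*3 = 15, Rod = 2*3 = 6.
Iteration 3: components of {Bracket,Clip,Rod} -> Base = 15*1 = 15, Nut = 25*3 = 75.
Iteration 4: components of {Base,Nut} -> Shaft = 15*5 = 75.
Iteration 5: no further components; recursion stops.
Total rows emitted: 9.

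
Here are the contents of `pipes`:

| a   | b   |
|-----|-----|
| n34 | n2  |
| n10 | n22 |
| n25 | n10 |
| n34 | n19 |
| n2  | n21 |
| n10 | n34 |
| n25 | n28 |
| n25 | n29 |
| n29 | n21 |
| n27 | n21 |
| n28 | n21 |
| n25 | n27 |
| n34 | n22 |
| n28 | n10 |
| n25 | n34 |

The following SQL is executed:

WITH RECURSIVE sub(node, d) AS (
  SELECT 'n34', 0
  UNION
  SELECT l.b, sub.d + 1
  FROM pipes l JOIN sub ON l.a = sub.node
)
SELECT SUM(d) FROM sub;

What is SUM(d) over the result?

Base: (n34, d=0).
Iteration 1: edges from {n34} -> (n19, d=1), (n2, d=1), (n22, d=1).
Iteration 2: edges from {n19,n2,n22} -> (n21, d=2).
Iteration 3: no outgoing edges from {n21}; recursion stops.
SUM(d) = 0 + 1 + 1 + 1 + 2 = 5.

5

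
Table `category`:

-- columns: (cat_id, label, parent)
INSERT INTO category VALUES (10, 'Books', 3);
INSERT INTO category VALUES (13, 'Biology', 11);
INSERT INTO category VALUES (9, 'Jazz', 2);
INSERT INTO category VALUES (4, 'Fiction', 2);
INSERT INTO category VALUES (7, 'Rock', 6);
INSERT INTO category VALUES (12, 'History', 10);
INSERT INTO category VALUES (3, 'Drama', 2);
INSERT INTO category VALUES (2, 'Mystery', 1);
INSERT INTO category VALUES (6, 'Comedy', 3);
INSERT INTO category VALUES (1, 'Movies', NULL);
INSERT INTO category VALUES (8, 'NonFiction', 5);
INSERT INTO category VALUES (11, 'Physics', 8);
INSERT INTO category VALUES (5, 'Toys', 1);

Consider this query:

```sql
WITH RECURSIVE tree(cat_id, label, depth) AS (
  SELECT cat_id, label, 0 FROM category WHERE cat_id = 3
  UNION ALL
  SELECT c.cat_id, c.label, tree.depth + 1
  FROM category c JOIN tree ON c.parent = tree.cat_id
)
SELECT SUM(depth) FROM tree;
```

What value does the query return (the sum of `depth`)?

Base: cat_id=3 (Drama) at depth 0.
Iteration 1: rows with parent in {3} -> Comedy (id 6, depth 1), Books (id 10, depth 1).
Iteration 2: rows with parent in {6,10} -> Rock (id 7, depth 2), History (id 12, depth 2).
Iteration 3: no rows with parent in {7,12}; recursion stops.
SUM(depth) = 0 + 1 + 1 + 2 + 2 = 6.

6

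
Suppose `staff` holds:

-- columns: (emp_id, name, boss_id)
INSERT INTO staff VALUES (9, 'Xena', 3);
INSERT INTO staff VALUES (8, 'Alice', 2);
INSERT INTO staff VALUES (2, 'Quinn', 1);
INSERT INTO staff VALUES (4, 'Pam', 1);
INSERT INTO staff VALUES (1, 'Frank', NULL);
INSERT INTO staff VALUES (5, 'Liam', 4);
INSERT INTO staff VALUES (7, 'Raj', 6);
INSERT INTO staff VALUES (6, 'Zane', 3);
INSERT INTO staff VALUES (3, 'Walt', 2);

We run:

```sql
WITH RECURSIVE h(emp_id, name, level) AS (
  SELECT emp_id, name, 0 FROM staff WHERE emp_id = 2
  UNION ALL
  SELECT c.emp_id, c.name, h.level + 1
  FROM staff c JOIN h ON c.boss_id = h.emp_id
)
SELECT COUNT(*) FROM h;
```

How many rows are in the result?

Base: emp_id=2 (Quinn) at level 0.
Iteration 1: rows with boss_id in {2} -> Walt (id 3, level 1), Alice (id 8, level 1).
Iteration 2: rows with boss_id in {3,8} -> Zane (id 6, level 2), Xena (id 9, level 2).
Iteration 3: rows with boss_id in {6,9} -> Raj (id 7, level 3).
Iteration 4: no rows with boss_id in {7}; recursion stops.
Total rows emitted: 6.

6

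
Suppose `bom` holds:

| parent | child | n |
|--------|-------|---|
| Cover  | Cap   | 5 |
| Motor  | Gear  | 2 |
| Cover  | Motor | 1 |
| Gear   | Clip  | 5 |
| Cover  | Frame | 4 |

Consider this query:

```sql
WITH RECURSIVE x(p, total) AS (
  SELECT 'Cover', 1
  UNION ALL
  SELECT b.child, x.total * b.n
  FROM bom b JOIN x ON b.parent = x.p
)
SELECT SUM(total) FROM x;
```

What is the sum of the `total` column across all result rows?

Base: (Cover, total=1).
Iteration 1: components of {Cover} -> Cap = 1*5 = 5, Frame = 1*4 = 4, Motor = 1*1 = 1.
Iteration 2: components of {Cap,Frame,Motor} -> Gear = 1*2 = 2.
Iteration 3: components of {Gear} -> Clip = 2*5 = 10.
Iteration 4: no further components; recursion stops.
SUM(total) = 1 + 1 + 5 + 4 + 2 + 10 = 23.

23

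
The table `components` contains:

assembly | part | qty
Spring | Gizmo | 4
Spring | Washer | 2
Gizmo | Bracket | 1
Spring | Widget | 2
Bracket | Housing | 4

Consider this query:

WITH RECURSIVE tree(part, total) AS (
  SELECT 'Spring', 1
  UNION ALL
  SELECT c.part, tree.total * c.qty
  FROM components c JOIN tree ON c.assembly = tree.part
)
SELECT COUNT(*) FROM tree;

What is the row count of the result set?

Base: (Spring, total=1).
Iteration 1: components of {Spring} -> Gizmo = 1*4 = 4, Washer = 1*2 = 2, Widget = 1*2 = 2.
Iteration 2: components of {Gizmo,Washer,Widget} -> Bracket = 4*1 = 4.
Iteration 3: components of {Bracket} -> Housing = 4*4 = 16.
Iteration 4: no further components; recursion stops.
Total rows emitted: 6.

6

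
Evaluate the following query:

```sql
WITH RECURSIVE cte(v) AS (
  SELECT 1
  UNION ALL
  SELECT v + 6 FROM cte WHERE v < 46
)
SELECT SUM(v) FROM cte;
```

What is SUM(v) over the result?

Base: v=1.
Iteration 1: 1 < 46 holds -> v = 1 + 6 = 7.
Iteration 2: 7 < 46 holds -> v = 7 + 6 = 13.
Iteration 3: 13 < 46 holds -> v = 13 + 6 = 19.
Iteration 4: 19 < 46 holds -> v = 19 + 6 = 25.
Iteration 5: 25 < 46 holds -> v = 25 + 6 = 31.
Iteration 6: 31 < 46 holds -> v = 31 + 6 = 37.
Iteration 7: 37 < 46 holds -> v = 37 + 6 = 43.
Iteration 8: 43 < 46 holds -> v = 43 + 6 = 49.
Iteration 9: 49 < 46 fails; recursion stops.
SUM(v) = 1 + 7 + 13 + 19 + 25 + 31 + 37 + 43 + 49 = 225.

225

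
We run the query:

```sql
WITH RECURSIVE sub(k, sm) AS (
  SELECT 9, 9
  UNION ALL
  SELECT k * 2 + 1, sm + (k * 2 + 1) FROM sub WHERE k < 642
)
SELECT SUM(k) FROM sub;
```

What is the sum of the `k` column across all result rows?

2542

Base: k=9, sm=9.
Iteration 1: 9 < 642 holds -> k = 9 * 2 + 1 = 19, sm = 9 + 19 = 28.
Iteration 2: 19 < 642 holds -> k = 19 * 2 + 1 = 39, sm = 28 + 39 = 67.
Iteration 3: 39 < 642 holds -> k = 39 * 2 + 1 = 79, sm = 67 + 79 = 146.
Iteration 4: 79 < 642 holds -> k = 79 * 2 + 1 = 159, sm = 146 + 159 = 305.
Iteration 5: 159 < 642 holds -> k = 159 * 2 + 1 = 319, sm = 305 + 319 = 624.
Iteration 6: 319 < 642 holds -> k = 319 * 2 + 1 = 639, sm = 624 + 639 = 1263.
Iteration 7: 639 < 642 holds -> k = 639 * 2 + 1 = 1279, sm = 1263 + 1279 = 2542.
Iteration 8: 1279 < 642 fails; recursion stops.
SUM(k) = 9 + 19 + 39 + 79 + 159 + 319 + 639 + 1279 = 2542.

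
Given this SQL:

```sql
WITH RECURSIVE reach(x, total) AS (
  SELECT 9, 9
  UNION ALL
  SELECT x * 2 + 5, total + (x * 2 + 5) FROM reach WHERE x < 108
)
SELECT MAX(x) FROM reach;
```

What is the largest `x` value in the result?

Base: x=9, total=9.
Iteration 1: 9 < 108 holds -> x = 9 * 2 + 5 = 23, total = 9 + 23 = 32.
Iteration 2: 23 < 108 holds -> x = 23 * 2 + 5 = 51, total = 32 + 51 = 83.
Iteration 3: 51 < 108 holds -> x = 51 * 2 + 5 = 107, total = 83 + 107 = 190.
Iteration 4: 107 < 108 holds -> x = 107 * 2 + 5 = 219, total = 190 + 219 = 409.
Iteration 5: 219 < 108 fails; recursion stops.
x values: 9, 23, 51, 107, 219; the maximum is 219.

219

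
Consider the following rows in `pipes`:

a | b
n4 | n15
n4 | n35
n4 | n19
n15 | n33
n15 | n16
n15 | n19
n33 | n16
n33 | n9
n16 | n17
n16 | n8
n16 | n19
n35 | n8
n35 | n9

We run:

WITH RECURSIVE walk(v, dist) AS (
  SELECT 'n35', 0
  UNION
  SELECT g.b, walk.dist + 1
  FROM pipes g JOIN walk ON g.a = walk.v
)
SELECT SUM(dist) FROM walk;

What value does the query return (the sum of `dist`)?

Base: (n35, dist=0).
Iteration 1: edges from {n35} -> (n8, dist=1), (n9, dist=1).
Iteration 2: no outgoing edges from {n8,n9}; recursion stops.
SUM(dist) = 0 + 1 + 1 = 2.

2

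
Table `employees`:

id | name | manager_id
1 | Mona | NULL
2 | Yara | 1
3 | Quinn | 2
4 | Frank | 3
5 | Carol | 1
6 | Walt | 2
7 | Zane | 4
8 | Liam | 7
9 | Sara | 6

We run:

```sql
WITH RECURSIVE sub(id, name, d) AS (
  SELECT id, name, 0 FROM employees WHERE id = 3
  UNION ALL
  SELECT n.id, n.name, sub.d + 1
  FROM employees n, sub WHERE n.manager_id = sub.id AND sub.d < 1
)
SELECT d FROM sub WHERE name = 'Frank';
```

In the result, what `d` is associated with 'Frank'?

Base: id=3 (Quinn) at d 0.
Iteration 1: rows with manager_id in {3} -> Frank (id 4, d 1).
Iteration 2: d < 1 fails for all current rows; recursion stops.

1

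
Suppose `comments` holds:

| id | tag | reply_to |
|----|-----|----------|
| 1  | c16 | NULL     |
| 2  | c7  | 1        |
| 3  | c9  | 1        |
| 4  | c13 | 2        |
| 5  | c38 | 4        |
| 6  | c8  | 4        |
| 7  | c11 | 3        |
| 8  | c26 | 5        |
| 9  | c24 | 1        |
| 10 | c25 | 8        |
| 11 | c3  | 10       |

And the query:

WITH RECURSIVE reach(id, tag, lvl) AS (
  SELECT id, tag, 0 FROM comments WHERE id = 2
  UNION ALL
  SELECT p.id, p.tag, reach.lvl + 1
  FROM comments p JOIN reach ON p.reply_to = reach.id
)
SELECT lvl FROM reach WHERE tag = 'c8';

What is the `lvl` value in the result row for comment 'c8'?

2

Base: id=2 (c7) at lvl 0.
Iteration 1: rows with reply_to in {2} -> c13 (id 4, lvl 1).
Iteration 2: rows with reply_to in {4} -> c38 (id 5, lvl 2), c8 (id 6, lvl 2).
Iteration 3: rows with reply_to in {5,6} -> c26 (id 8, lvl 3).
Iteration 4: rows with reply_to in {8} -> c25 (id 10, lvl 4).
Iteration 5: rows with reply_to in {10} -> c3 (id 11, lvl 5).
Iteration 6: no rows with reply_to in {11}; recursion stops.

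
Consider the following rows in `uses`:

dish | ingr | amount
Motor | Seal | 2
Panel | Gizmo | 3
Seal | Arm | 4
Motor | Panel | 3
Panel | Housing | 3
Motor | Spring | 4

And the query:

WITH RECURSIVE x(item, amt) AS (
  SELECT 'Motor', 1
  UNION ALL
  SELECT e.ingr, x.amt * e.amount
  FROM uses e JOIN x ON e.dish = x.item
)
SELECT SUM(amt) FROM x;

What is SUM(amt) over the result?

Base: (Motor, amt=1).
Iteration 1: components of {Motor} -> Panel = 1*3 = 3, Seal = 1*2 = 2, Spring = 1*4 = 4.
Iteration 2: components of {Panel,Seal,Spring} -> Arm = 2*4 = 8, Gizmo = 3*3 = 9, Housing = 3*3 = 9.
Iteration 3: no further components; recursion stops.
SUM(amt) = 1 + 3 + 2 + 4 + 9 + 9 + 8 = 36.

36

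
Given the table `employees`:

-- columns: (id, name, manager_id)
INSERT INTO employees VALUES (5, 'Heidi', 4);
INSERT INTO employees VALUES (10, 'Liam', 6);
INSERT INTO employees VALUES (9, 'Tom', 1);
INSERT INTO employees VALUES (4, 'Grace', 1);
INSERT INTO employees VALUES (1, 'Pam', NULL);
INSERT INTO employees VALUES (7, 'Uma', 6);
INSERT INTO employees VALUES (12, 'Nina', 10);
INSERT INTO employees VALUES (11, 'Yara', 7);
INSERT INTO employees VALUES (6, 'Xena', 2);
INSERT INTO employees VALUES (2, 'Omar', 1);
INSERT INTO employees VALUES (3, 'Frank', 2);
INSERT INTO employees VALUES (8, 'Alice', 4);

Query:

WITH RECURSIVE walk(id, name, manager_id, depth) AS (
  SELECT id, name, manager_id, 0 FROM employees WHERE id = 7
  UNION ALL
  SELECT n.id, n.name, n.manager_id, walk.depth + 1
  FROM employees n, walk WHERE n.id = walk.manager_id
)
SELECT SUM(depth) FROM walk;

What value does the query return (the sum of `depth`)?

6

Base: id=7 (Uma), manager_id=6, depth 0.
Iteration 1: join on id=6 -> Xena (id 6, manager_id=2, depth 1).
Iteration 2: join on id=2 -> Omar (id 2, manager_id=1, depth 2).
Iteration 3: join on id=1 -> Pam (id 1, manager_id=NULL, depth 3).
Iteration 4: manager_id is NULL; no match; recursion stops.
SUM(depth) = 0 + 1 + 2 + 3 = 6.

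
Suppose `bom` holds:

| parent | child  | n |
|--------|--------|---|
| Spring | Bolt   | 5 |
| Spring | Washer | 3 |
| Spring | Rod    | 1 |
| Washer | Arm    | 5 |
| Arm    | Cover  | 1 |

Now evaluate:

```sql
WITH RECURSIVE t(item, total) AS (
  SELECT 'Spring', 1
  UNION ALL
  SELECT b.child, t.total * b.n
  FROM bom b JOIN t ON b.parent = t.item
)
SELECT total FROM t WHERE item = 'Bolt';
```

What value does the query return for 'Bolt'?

5

Base: (Spring, total=1).
Iteration 1: components of {Spring} -> Bolt = 1*5 = 5, Rod = 1*1 = 1, Washer = 1*3 = 3.
Iteration 2: components of {Bolt,Rod,Washer} -> Arm = 3*5 = 15.
Iteration 3: components of {Arm} -> Cover = 15*1 = 15.
Iteration 4: no further components; recursion stops.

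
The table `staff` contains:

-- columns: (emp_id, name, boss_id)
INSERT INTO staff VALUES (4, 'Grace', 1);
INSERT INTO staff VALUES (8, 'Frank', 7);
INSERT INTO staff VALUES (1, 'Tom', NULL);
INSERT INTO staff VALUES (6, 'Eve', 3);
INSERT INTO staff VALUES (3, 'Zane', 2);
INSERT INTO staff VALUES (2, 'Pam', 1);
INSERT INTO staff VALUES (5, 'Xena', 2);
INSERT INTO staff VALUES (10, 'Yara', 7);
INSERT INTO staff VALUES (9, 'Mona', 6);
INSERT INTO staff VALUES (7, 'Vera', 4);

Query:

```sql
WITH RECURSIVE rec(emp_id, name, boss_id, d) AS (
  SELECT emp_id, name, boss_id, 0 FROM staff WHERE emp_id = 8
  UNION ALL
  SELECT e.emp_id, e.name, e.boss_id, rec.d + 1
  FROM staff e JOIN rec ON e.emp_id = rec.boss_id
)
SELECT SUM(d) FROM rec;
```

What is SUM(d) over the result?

Base: emp_id=8 (Frank), boss_id=7, d 0.
Iteration 1: join on emp_id=7 -> Vera (id 7, boss_id=4, d 1).
Iteration 2: join on emp_id=4 -> Grace (id 4, boss_id=1, d 2).
Iteration 3: join on emp_id=1 -> Tom (id 1, boss_id=NULL, d 3).
Iteration 4: boss_id is NULL; no match; recursion stops.
SUM(d) = 0 + 1 + 2 + 3 = 6.

6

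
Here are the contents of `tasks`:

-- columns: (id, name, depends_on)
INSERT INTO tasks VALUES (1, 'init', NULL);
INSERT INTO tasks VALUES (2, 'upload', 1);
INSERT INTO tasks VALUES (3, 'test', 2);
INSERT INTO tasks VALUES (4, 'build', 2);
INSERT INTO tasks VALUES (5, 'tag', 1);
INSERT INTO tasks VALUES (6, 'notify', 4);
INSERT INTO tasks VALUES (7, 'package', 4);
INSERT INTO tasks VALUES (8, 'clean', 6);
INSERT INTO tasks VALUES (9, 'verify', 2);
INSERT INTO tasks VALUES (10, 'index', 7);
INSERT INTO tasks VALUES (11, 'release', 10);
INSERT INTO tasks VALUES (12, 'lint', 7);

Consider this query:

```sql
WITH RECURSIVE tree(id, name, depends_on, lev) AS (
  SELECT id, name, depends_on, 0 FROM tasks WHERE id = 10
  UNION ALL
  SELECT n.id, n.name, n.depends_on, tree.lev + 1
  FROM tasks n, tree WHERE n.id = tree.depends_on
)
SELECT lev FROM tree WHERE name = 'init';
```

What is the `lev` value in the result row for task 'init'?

Base: id=10 (index), depends_on=7, lev 0.
Iteration 1: join on id=7 -> package (id 7, depends_on=4, lev 1).
Iteration 2: join on id=4 -> build (id 4, depends_on=2, lev 2).
Iteration 3: join on id=2 -> upload (id 2, depends_on=1, lev 3).
Iteration 4: join on id=1 -> init (id 1, depends_on=NULL, lev 4).
Iteration 5: depends_on is NULL; no match; recursion stops.

4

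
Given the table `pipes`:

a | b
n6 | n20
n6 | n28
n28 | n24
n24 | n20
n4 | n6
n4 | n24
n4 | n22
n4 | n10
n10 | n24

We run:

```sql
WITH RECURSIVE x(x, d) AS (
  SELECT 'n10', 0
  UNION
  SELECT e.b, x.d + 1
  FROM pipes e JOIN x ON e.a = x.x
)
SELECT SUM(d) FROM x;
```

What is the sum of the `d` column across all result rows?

Base: (n10, d=0).
Iteration 1: edges from {n10} -> (n24, d=1).
Iteration 2: edges from {n24} -> (n20, d=2).
Iteration 3: no outgoing edges from {n20}; recursion stops.
SUM(d) = 0 + 1 + 2 = 3.

3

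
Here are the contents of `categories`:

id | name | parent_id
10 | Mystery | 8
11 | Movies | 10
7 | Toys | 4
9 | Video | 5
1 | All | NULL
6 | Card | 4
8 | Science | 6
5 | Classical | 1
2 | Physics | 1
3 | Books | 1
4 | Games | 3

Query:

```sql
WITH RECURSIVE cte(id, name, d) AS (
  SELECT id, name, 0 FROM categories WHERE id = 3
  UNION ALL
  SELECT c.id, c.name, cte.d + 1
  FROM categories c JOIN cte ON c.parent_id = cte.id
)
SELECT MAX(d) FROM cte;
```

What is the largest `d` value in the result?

Base: id=3 (Books) at d 0.
Iteration 1: rows with parent_id in {3} -> Games (id 4, d 1).
Iteration 2: rows with parent_id in {4} -> Card (id 6, d 2), Toys (id 7, d 2).
Iteration 3: rows with parent_id in {6,7} -> Science (id 8, d 3).
Iteration 4: rows with parent_id in {8} -> Mystery (id 10, d 4).
Iteration 5: rows with parent_id in {10} -> Movies (id 11, d 5).
Iteration 6: no rows with parent_id in {11}; recursion stops.
d values: 0, 1, 2, 2, 3, 4, 5; the maximum is 5.

5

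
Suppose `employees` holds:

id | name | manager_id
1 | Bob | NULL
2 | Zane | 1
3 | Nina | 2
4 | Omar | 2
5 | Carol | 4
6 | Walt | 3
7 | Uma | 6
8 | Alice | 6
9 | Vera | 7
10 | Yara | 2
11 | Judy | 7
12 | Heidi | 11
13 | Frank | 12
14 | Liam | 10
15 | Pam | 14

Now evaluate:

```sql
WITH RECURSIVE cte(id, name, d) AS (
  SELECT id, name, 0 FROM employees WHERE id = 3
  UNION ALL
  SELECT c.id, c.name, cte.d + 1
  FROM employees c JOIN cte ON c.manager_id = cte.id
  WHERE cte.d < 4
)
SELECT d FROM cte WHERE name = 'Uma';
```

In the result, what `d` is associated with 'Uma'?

Base: id=3 (Nina) at d 0.
Iteration 1: rows with manager_id in {3} -> Walt (id 6, d 1).
Iteration 2: rows with manager_id in {6} -> Uma (id 7, d 2), Alice (id 8, d 2).
Iteration 3: rows with manager_id in {7,8} -> Vera (id 9, d 3), Judy (id 11, d 3).
Iteration 4: rows with manager_id in {9,11} -> Heidi (id 12, d 4).
Iteration 5: d < 4 fails for all current rows; recursion stops.

2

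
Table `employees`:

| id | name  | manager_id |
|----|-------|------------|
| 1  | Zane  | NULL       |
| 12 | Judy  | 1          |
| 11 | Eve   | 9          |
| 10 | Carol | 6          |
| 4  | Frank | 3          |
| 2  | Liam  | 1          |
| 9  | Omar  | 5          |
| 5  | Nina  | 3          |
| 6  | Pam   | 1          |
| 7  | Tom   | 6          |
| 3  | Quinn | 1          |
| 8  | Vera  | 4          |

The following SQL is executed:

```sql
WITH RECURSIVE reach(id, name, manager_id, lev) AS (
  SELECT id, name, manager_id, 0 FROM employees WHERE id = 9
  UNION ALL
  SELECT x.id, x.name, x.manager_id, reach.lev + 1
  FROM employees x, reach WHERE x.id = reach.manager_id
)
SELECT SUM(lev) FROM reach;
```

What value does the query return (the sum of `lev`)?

6

Base: id=9 (Omar), manager_id=5, lev 0.
Iteration 1: join on id=5 -> Nina (id 5, manager_id=3, lev 1).
Iteration 2: join on id=3 -> Quinn (id 3, manager_id=1, lev 2).
Iteration 3: join on id=1 -> Zane (id 1, manager_id=NULL, lev 3).
Iteration 4: manager_id is NULL; no match; recursion stops.
SUM(lev) = 0 + 1 + 2 + 3 = 6.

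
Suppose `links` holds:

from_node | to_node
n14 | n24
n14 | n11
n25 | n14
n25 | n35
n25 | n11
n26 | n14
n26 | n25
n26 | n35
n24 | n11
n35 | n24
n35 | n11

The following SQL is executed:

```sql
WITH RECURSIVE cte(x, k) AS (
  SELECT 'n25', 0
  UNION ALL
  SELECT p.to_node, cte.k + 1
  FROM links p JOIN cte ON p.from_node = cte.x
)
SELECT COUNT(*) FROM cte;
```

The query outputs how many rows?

Base: (n25, k=0).
Iteration 1: edges from {n25} -> (n11, k=1), (n14, k=1), (n35, k=1).
Iteration 2: edges from {n11,n14,n35} -> (n11, k=2) x2, (n24, k=2) x2. [UNION ALL keeps all 4 new rows, including repeats]
Iteration 3: edges from {n11,n24} -> (n11, k=3) x2. [UNION ALL keeps all 2 new rows, including repeats]
Iteration 4: no outgoing edges from {n11}; recursion stops.
Total rows emitted: 10.

10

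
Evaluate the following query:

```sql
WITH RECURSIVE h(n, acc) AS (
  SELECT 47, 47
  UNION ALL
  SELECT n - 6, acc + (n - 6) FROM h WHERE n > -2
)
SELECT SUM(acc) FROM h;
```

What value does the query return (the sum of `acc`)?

1595

Base: n=47, acc=47.
Iteration 1: 47 > -2 holds -> n = 47 - 6 = 41, acc = 47 + 41 = 88.
Iteration 2: 41 > -2 holds -> n = 41 - 6 = 35, acc = 88 + 35 = 123.
Iteration 3: 35 > -2 holds -> n = 35 - 6 = 29, acc = 123 + 29 = 152.
Iteration 4: 29 > -2 holds -> n = 29 - 6 = 23, acc = 152 + 23 = 175.
Iteration 5: 23 > -2 holds -> n = 23 - 6 = 17, acc = 175 + 17 = 192.
Iteration 6: 17 > -2 holds -> n = 17 - 6 = 11, acc = 192 + 11 = 203.
Iteration 7: 11 > -2 holds -> n = 11 - 6 = 5, acc = 203 + 5 = 208.
Iteration 8: 5 > -2 holds -> n = 5 - 6 = -1, acc = 208 + -1 = 207.
Iteration 9: -1 > -2 holds -> n = -1 - 6 = -7, acc = 207 + -7 = 200.
Iteration 10: -7 > -2 fails; recursion stops.
SUM(acc) = 47 + 88 + 123 + 152 + 175 + 192 + 203 + 208 + 207 + 200 = 1595.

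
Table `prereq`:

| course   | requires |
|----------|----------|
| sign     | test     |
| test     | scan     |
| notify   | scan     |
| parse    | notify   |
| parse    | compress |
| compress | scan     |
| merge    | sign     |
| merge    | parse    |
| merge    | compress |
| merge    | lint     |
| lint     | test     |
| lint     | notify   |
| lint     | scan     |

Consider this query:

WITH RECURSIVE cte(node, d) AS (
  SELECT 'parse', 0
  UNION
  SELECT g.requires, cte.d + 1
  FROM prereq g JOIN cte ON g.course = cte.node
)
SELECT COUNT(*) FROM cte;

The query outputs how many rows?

Base: (parse, d=0).
Iteration 1: edges from {parse} -> (compress, d=1), (notify, d=1).
Iteration 2: edges from {compress,notify} -> (scan, d=2). [UNION drops 1 duplicate row(s)]
Iteration 3: no outgoing edges from {scan}; recursion stops.
Total rows emitted: 4.

4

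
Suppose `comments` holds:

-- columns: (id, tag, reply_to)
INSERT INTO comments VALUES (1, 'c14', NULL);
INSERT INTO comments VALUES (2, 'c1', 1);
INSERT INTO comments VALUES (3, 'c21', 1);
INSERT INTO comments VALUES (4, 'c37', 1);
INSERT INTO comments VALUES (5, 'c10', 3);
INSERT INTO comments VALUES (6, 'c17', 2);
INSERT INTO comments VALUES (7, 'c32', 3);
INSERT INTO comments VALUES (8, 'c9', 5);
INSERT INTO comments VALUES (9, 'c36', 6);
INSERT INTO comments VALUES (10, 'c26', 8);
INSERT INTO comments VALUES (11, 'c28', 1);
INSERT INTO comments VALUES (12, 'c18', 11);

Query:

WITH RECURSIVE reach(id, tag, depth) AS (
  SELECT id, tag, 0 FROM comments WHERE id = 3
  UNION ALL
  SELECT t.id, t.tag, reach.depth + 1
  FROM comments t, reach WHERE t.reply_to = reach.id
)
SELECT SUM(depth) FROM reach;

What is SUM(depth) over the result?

Base: id=3 (c21) at depth 0.
Iteration 1: rows with reply_to in {3} -> c10 (id 5, depth 1), c32 (id 7, depth 1).
Iteration 2: rows with reply_to in {5,7} -> c9 (id 8, depth 2).
Iteration 3: rows with reply_to in {8} -> c26 (id 10, depth 3).
Iteration 4: no rows with reply_to in {10}; recursion stops.
SUM(depth) = 0 + 1 + 1 + 2 + 3 = 7.

7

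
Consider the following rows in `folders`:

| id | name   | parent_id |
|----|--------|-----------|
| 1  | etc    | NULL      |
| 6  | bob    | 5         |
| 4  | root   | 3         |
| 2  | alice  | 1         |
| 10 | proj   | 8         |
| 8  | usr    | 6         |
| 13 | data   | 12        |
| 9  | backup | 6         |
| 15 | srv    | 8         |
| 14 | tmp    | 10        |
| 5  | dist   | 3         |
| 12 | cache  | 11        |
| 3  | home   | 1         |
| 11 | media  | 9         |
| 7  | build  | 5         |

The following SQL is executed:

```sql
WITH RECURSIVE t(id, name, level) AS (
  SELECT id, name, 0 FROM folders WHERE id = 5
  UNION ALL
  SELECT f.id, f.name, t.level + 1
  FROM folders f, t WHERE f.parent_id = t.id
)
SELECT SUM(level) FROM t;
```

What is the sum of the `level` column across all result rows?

28

Base: id=5 (dist) at level 0.
Iteration 1: rows with parent_id in {5} -> bob (id 6, level 1), build (id 7, level 1).
Iteration 2: rows with parent_id in {6,7} -> usr (id 8, level 2), backup (id 9, level 2).
Iteration 3: rows with parent_id in {8,9} -> proj (id 10, level 3), media (id 11, level 3), srv (id 15, level 3).
Iteration 4: rows with parent_id in {10,11,15} -> cache (id 12, level 4), tmp (id 14, level 4).
Iteration 5: rows with parent_id in {12,14} -> data (id 13, level 5).
Iteration 6: no rows with parent_id in {13}; recursion stops.
SUM(level) = 0 + 1 + 1 + 2 + 2 + 3 + 3 + 3 + 4 + 4 + 5 = 28.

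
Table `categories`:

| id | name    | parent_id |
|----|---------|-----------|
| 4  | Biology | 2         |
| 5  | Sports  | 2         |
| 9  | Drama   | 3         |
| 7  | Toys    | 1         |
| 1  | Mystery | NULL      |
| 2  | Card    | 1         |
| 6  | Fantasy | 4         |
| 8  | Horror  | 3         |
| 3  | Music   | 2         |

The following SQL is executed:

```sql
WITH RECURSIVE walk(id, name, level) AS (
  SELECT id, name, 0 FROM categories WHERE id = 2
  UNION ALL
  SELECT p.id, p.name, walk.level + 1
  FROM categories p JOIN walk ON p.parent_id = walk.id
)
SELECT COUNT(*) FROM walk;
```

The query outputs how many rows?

7

Base: id=2 (Card) at level 0.
Iteration 1: rows with parent_id in {2} -> Music (id 3, level 1), Biology (id 4, level 1), Sports (id 5, level 1).
Iteration 2: rows with parent_id in {3,4,5} -> Fantasy (id 6, level 2), Horror (id 8, level 2), Drama (id 9, level 2).
Iteration 3: no rows with parent_id in {6,8,9}; recursion stops.
Total rows emitted: 7.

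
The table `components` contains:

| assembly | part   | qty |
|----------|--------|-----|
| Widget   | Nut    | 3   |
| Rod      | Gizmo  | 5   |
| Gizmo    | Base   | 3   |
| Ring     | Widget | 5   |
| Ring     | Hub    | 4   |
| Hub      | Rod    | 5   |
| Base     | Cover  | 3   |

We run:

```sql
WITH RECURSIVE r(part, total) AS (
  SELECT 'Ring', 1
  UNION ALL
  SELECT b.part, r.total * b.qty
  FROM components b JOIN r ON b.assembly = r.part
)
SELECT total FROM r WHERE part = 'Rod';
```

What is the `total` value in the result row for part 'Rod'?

20

Base: (Ring, total=1).
Iteration 1: components of {Ring} -> Hub = 1*4 = 4, Widget = 1*5 = 5.
Iteration 2: components of {Hub,Widget} -> Nut = 5*3 = 15, Rod = 4*5 = 20.
Iteration 3: components of {Nut,Rod} -> Gizmo = 20*5 = 100.
Iteration 4: components of {Gizmo} -> Base = 100*3 = 300.
Iteration 5: components of {Base} -> Cover = 300*3 = 900.
Iteration 6: no further components; recursion stops.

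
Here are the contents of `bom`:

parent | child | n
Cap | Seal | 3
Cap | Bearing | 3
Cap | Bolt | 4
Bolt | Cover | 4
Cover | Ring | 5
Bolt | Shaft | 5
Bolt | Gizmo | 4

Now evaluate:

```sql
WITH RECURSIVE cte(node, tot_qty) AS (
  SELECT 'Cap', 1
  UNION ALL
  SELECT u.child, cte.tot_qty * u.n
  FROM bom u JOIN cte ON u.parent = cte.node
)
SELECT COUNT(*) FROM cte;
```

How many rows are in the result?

8

Base: (Cap, tot_qty=1).
Iteration 1: components of {Cap} -> Bearing = 1*3 = 3, Bolt = 1*4 = 4, Seal = 1*3 = 3.
Iteration 2: components of {Bearing,Bolt,Seal} -> Cover = 4*4 = 16, Gizmo = 4*4 = 16, Shaft = 4*5 = 20.
Iteration 3: components of {Cover,Gizmo,Shaft} -> Ring = 16*5 = 80.
Iteration 4: no further components; recursion stops.
Total rows emitted: 8.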